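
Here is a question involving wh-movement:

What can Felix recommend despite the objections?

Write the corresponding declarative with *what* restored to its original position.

Felix can recommend what despite the objections.

The filler 'what' is interpreted as the direct object of 'recommend'. It moves to the left edge, and the trace sits right after 'recommend':
What can Felix recommend ___ despite the objections?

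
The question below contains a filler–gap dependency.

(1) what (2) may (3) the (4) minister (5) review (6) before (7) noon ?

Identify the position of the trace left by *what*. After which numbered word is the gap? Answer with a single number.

5

In situ: The minister may review what before noon.
'what' is the direct object of 'review'. Fronting leaves a gap immediately after 'review':
What may the minister review ___ before noon?
'review' is word 5.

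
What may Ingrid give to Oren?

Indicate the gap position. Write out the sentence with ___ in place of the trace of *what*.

What may Ingrid give ___ to Oren?

Pre-movement form: Ingrid may give what to Oren.
'what' is the direct object of 'give'. The gap is right after 'give'.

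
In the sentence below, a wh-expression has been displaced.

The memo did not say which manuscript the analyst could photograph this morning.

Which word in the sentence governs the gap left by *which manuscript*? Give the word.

Before movement: The analyst could photograph which manuscript this morning.
The filler 'which manuscript' is interpreted as the direct object of 'photograph'. It moves to the left edge, and the trace sits right after 'photograph':
The memo did not say which manuscript the analyst could photograph ___ this morning.

photograph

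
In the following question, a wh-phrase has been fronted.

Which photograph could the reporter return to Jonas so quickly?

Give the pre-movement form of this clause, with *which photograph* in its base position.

The reporter could return which photograph to Jonas so quickly.

'which photograph' is the direct object of 'return'. Wh-movement fronts it, leaving a gap right after 'return':
Which photograph could the reporter return ___ to Jonas so quickly?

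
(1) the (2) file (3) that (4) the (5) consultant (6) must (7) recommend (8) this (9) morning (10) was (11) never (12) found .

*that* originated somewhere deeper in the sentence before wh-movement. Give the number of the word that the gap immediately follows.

'that' functions as the direct object of 'recommend'. It moves to the left edge, and the trace sits right after 'recommend':
The file that the consultant must recommend ___ this morning was never found.
'recommend' is word 7.

7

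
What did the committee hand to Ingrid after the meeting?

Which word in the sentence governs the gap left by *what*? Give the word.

hand

Before movement: The committee did hand what to Ingrid after the meeting.
'what' functions as the direct object of 'hand'. Wh-movement fronts it, leaving a gap right after 'hand':
What did the committee hand ___ to Ingrid after the meeting?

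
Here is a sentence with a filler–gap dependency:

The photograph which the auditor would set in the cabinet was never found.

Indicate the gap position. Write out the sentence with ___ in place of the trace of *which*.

The filler 'which' is interpreted as the direct object of 'set'. The gap is right after 'set'.

The photograph which the auditor would set ___ in the cabinet was never found.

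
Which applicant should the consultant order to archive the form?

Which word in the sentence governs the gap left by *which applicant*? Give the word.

Underlying clause: The consultant should order which applicant to archive the form.
'which applicant' is the direct object of 'order'. Fronting leaves a gap immediately after 'order':
Which applicant should the consultant order ___ to archive the form?

order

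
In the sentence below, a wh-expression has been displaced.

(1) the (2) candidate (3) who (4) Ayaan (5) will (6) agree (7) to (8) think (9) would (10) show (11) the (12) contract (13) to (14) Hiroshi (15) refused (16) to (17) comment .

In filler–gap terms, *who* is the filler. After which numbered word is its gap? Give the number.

The filler 'who' is interpreted as the subject of the clause embedded under 'think'. It moves to the left edge, and the trace sits right after 'think':
The candidate who Ayaan will agree to think ___ would show the contract to Hiroshi refused to comment.
'think' is word 8.

8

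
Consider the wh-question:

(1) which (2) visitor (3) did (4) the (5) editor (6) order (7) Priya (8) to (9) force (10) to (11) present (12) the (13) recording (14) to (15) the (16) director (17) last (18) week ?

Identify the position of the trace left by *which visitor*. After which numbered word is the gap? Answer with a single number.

In situ: The editor did order Priya to force which visitor to present the recording to the director last week.
'which visitor' is the direct object of 'force'. Fronting leaves a gap immediately after 'force':
Which visitor did the editor order Priya to force ___ to present the recording to the director last week?
'force' is word 9.

9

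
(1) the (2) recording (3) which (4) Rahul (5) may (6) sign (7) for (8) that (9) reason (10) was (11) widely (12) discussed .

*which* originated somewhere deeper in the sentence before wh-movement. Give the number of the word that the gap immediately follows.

'which' functions as the direct object of 'sign'. Fronting leaves a gap immediately after 'sign':
The recording which Rahul may sign ___ for that reason was widely discussed.
'sign' is word 6.

6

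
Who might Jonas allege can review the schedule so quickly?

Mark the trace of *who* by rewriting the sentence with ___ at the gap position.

Underlying clause: Jonas might allege who can review the schedule so quickly.
'who' is the subject of the clause embedded under 'allege'. The gap is right after 'allege'.

Who might Jonas allege ___ can review the schedule so quickly?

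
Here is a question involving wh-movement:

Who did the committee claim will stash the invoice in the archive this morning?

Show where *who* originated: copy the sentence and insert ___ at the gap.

In situ: The committee did claim who will stash the invoice in the archive this morning.
The filler 'who' is interpreted as the subject of the clause embedded under 'claim'. The gap is right after 'claim'.

Who did the committee claim ___ will stash the invoice in the archive this morning?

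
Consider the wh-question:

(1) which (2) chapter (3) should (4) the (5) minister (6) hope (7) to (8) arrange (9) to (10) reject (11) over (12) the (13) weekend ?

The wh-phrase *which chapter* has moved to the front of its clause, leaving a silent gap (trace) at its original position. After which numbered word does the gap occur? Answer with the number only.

10

Before movement: The minister should hope to arrange to reject which chapter over the weekend.
The filler 'which chapter' is interpreted as the direct object of 'reject'. It moves to the left edge, and the trace sits right after 'reject':
Which chapter should the minister hope to arrange to reject ___ over the weekend?
'reject' is word 10.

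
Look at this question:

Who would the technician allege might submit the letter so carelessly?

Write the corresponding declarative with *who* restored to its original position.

'who' is the subject of the clause embedded under 'allege'. Fronting leaves a gap immediately after 'allege':
Who would the technician allege ___ might submit the letter so carelessly?

The technician would allege who might submit the letter so carelessly.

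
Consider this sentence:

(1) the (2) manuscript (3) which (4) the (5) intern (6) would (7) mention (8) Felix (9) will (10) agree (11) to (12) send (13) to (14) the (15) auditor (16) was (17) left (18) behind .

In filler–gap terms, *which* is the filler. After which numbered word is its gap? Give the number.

12

'which' is the direct object of 'send'. It moves to the left edge, and the trace sits right after 'send':
The manuscript which the intern would mention Felix will agree to send ___ to the auditor was left behind.
'send' is word 12.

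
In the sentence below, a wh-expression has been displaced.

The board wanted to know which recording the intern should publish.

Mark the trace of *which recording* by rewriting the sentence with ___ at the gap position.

The board wanted to know which recording the intern should publish ___.

Pre-movement form: The intern should publish which recording.
'which recording' is the direct object of 'publish'. The gap is right after 'publish'.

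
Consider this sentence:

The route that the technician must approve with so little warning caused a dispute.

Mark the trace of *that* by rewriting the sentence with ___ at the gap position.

The route that the technician must approve ___ with so little warning caused a dispute.

'that' is the direct object of 'approve'. The gap is right after 'approve'.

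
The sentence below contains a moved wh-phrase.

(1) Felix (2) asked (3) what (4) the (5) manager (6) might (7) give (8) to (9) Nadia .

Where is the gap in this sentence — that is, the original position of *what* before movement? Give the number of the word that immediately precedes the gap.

7

Pre-movement form: The manager might give what to Nadia.
'what' functions as the direct object of 'give'. Wh-movement fronts it, leaving a gap right after 'give':
Felix asked what the manager might give ___ to Nadia.
'give' is word 7.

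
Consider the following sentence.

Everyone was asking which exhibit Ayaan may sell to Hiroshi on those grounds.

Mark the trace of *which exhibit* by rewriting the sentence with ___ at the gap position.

Everyone was asking which exhibit Ayaan may sell ___ to Hiroshi on those grounds.

Underlying clause: Ayaan may sell which exhibit to Hiroshi on those grounds.
'which exhibit' is the direct object of 'sell'. The gap is right after 'sell'.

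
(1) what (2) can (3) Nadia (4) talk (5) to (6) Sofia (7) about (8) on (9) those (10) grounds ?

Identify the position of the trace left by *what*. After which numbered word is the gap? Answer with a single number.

Underlying clause: Nadia can talk to Sofia about what on those grounds.
The filler 'what' is interpreted as the object of the preposition 'about'. Fronting leaves a gap immediately after 'about':
What can Nadia talk to Sofia about ___ on those grounds?
'about' is word 7.

7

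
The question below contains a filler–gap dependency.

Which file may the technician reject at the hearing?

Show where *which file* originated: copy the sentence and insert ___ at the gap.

Pre-movement form: The technician may reject which file at the hearing.
'which file' is the direct object of 'reject'. The gap is right after 'reject'.

Which file may the technician reject ___ at the hearing?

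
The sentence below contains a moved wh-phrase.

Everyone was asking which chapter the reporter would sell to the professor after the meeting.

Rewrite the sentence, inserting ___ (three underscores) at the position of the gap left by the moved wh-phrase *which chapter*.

Everyone was asking which chapter the reporter would sell ___ to the professor after the meeting.

Before movement: The reporter would sell which chapter to the professor after the meeting.
'which chapter' is the direct object of 'sell'. The gap is right after 'sell'.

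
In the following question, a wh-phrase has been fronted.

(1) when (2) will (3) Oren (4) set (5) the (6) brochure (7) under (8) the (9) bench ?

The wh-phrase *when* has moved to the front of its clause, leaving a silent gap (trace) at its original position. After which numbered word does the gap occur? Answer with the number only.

In situ: Oren will set the brochure under the bench when.
The filler 'when' is interpreted as the temporal adjunct. Wh-movement fronts it, leaving a gap right after 'bench':
When will Oren set the brochure under the bench ___?
'bench' is word 9.

9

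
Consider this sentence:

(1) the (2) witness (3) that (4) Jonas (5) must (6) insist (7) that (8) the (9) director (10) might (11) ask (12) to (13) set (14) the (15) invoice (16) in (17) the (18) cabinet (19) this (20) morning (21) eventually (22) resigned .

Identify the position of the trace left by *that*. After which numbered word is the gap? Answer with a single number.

11

The filler 'that' is interpreted as the direct object of 'ask'. Wh-movement fronts it, leaving a gap right after 'ask':
The witness that Jonas must insist that the director might ask ___ to set the invoice in the cabinet this morning eventually resigned.
'ask' is word 11.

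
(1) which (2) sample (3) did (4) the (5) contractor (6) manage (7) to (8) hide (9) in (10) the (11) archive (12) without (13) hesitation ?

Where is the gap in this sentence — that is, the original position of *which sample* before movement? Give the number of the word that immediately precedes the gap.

Pre-movement form: The contractor did manage to hide which sample in the archive without hesitation.
'which sample' functions as the direct object of 'hide'. Wh-movement fronts it, leaving a gap right after 'hide':
Which sample did the contractor manage to hide ___ in the archive without hesitation?
'hide' is word 8.

8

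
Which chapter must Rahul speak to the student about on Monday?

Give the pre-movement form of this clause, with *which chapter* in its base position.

'which chapter' functions as the object of the preposition 'about'. Wh-movement fronts it, leaving a gap right after 'about':
Which chapter must Rahul speak to the student about ___ on Monday?

Rahul must speak to the student about which chapter on Monday.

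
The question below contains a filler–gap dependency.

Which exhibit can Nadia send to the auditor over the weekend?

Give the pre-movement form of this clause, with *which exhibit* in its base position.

'which exhibit' is the direct object of 'send'. Wh-movement fronts it, leaving a gap right after 'send':
Which exhibit can Nadia send ___ to the auditor over the weekend?

Nadia can send which exhibit to the auditor over the weekend.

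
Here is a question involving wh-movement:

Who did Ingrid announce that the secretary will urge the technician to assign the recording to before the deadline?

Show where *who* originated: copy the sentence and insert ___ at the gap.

Who did Ingrid announce that the secretary will urge the technician to assign the recording to ___ before the deadline?

Underlying clause: Ingrid did announce that the secretary will urge the technician to assign the recording to who before the deadline.
'who' functions as the object of the preposition 'to' (recipient of 'assign'). The gap is right after 'to'.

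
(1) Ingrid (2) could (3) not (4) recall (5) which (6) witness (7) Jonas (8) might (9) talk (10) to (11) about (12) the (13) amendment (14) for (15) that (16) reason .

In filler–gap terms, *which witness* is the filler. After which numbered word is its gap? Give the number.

10

In situ: Jonas might talk to which witness about the amendment for that reason.
'which witness' is the object of the preposition 'to'. It moves to the left edge, and the trace sits right after 'to':
Ingrid could not recall which witness Jonas might talk to ___ about the amendment for that reason.
'to' is word 10.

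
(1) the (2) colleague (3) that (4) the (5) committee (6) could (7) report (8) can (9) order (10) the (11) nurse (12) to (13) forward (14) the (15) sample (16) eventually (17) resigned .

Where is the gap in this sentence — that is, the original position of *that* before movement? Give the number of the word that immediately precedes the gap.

'that' functions as the subject of the clause embedded under 'report'. Fronting leaves a gap immediately after 'report':
The colleague that the committee could report ___ can order the nurse to forward the sample eventually resigned.
'report' is word 7.

7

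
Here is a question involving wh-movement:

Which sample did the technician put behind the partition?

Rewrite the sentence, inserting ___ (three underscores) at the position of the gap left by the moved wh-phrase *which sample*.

Which sample did the technician put ___ behind the partition?

Pre-movement form: The technician did put which sample behind the partition.
'which sample' is the direct object of 'put'. The gap is right after 'put'.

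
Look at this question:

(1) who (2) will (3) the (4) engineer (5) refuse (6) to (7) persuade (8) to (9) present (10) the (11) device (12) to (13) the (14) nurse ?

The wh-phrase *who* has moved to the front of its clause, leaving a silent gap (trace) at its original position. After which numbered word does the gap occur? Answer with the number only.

7

Underlying clause: The engineer will refuse to persuade who to present the device to the nurse.
The filler 'who' is interpreted as the direct object of 'persuade'. Wh-movement fronts it, leaving a gap right after 'persuade':
Who will the engineer refuse to persuade ___ to present the device to the nurse?
'persuade' is word 7.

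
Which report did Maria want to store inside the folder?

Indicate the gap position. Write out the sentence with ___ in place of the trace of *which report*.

Which report did Maria want to store ___ inside the folder?

Pre-movement form: Maria did want to store which report inside the folder.
The filler 'which report' is interpreted as the direct object of 'store'. The gap is right after 'store'.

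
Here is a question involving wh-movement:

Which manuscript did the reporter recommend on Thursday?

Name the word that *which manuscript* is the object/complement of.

recommend

In situ: The reporter did recommend which manuscript on Thursday.
'which manuscript' functions as the direct object of 'recommend'. Wh-movement fronts it, leaving a gap right after 'recommend':
Which manuscript did the reporter recommend ___ on Thursday?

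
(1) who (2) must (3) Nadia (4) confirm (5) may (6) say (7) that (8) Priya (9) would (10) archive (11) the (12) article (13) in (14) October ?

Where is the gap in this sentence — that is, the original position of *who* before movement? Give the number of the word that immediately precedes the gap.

Before movement: Nadia must confirm who may say that Priya would archive the article in October.
'who' is the subject of the clause embedded under 'confirm'. It moves to the left edge, and the trace sits right after 'confirm':
Who must Nadia confirm ___ may say that Priya would archive the article in October?
'confirm' is word 4.

4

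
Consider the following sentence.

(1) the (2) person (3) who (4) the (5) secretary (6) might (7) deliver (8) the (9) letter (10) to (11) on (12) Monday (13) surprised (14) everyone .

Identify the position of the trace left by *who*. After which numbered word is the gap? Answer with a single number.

10

'who' functions as the object of the preposition 'to' (recipient of 'deliver'). Fronting leaves a gap immediately after 'to':
The person who the secretary might deliver the letter to ___ on Monday surprised everyone.
'to' is word 10.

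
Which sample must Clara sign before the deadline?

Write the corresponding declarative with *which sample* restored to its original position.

The filler 'which sample' is interpreted as the direct object of 'sign'. Wh-movement fronts it, leaving a gap right after 'sign':
Which sample must Clara sign ___ before the deadline?

Clara must sign which sample before the deadline.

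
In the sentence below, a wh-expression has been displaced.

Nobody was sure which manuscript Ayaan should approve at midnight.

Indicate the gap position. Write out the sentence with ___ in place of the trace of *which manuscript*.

Before movement: Ayaan should approve which manuscript at midnight.
'which manuscript' is the direct object of 'approve'. The gap is right after 'approve'.

Nobody was sure which manuscript Ayaan should approve ___ at midnight.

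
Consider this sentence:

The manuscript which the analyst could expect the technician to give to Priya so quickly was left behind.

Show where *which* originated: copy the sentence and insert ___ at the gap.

The filler 'which' is interpreted as the direct object of 'give'. The gap is right after 'give'.

The manuscript which the analyst could expect the technician to give ___ to Priya so quickly was left behind.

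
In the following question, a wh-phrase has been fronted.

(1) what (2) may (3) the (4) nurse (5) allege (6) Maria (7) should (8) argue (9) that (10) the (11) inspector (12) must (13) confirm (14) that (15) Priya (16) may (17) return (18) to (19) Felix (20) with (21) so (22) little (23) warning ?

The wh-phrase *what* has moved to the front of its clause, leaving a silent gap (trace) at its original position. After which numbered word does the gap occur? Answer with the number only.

17

Pre-movement form: The nurse may allege Maria should argue that the inspector must confirm that Priya may return what to Felix with so little warning.
'what' functions as the direct object of 'return'. Wh-movement fronts it, leaving a gap right after 'return':
What may the nurse allege Maria should argue that the inspector must confirm that Priya may return ___ to Felix with so little warning?
'return' is word 17.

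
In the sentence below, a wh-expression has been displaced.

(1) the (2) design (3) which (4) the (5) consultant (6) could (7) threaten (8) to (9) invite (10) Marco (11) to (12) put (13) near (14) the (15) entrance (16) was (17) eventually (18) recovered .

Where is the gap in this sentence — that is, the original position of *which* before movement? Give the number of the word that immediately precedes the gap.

12

The filler 'which' is interpreted as the direct object of 'put'. Fronting leaves a gap immediately after 'put':
The design which the consultant could threaten to invite Marco to put ___ near the entrance was eventually recovered.
'put' is word 12.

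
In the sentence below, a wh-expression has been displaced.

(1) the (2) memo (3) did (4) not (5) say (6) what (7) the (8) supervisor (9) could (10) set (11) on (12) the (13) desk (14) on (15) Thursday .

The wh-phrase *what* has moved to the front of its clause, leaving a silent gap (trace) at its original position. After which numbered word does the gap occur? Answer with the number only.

Pre-movement form: The supervisor could set what on the desk on Thursday.
'what' functions as the direct object of 'set'. It moves to the left edge, and the trace sits right after 'set':
The memo did not say what the supervisor could set ___ on the desk on Thursday.
'set' is word 10.

10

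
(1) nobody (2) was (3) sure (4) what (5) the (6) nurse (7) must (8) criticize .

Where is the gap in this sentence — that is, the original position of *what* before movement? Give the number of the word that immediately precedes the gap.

8

Pre-movement form: The nurse must criticize what.
The filler 'what' is interpreted as the direct object of 'criticize'. It moves to the left edge, and the trace sits right after 'criticize':
Nobody was sure what the nurse must criticize ___.
'criticize' is word 8.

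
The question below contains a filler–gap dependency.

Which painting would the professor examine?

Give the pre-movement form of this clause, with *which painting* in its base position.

The professor would examine which painting.

'which painting' is the direct object of 'examine'. Wh-movement fronts it, leaving a gap right after 'examine':
Which painting would the professor examine ___?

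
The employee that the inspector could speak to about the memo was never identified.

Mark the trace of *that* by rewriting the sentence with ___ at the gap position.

The employee that the inspector could speak to ___ about the memo was never identified.

The filler 'that' is interpreted as the object of the preposition 'to'. The gap is right after 'to'.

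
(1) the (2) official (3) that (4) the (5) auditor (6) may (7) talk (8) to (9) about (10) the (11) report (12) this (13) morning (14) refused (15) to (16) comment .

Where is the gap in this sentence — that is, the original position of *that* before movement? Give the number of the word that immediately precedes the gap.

'that' is the object of the preposition 'to'. Fronting leaves a gap immediately after 'to':
The official that the auditor may talk to ___ about the report this morning refused to comment.
'to' is word 8.

8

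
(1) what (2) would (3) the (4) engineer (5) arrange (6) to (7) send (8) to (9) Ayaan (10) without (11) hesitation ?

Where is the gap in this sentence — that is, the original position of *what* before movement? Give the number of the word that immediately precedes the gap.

Underlying clause: The engineer would arrange to send what to Ayaan without hesitation.
'what' is the direct object of 'send'. Fronting leaves a gap immediately after 'send':
What would the engineer arrange to send ___ to Ayaan without hesitation?
'send' is word 7.

7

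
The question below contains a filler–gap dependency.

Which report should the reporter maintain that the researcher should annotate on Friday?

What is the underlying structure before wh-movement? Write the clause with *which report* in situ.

The reporter should maintain that the researcher should annotate which report on Friday.

'which report' functions as the direct object of 'annotate'. It moves to the left edge, and the trace sits right after 'annotate':
Which report should the reporter maintain that the researcher should annotate ___ on Friday?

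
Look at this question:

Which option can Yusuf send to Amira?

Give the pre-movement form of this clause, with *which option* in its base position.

Yusuf can send which option to Amira.

The filler 'which option' is interpreted as the direct object of 'send'. It moves to the left edge, and the trace sits right after 'send':
Which option can Yusuf send ___ to Amira?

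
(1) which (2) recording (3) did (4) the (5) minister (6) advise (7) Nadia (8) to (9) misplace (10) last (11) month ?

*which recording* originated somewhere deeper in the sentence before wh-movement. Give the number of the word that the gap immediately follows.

9

Before movement: The minister did advise Nadia to misplace which recording last month.
'which recording' is the direct object of 'misplace'. It moves to the left edge, and the trace sits right after 'misplace':
Which recording did the minister advise Nadia to misplace ___ last month?
'misplace' is word 9.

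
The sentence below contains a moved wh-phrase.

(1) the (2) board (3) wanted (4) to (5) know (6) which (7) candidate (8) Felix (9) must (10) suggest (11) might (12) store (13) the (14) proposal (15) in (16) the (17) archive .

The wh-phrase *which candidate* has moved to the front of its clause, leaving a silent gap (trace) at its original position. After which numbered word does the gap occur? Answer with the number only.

10

Pre-movement form: Felix must suggest which candidate might store the proposal in the archive.
'which candidate' functions as the subject of the clause embedded under 'suggest'. Wh-movement fronts it, leaving a gap right after 'suggest':
The board wanted to know which candidate Felix must suggest ___ might store the proposal in the archive.
'suggest' is word 10.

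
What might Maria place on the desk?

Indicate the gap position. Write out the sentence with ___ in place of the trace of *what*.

What might Maria place ___ on the desk?

Underlying clause: Maria might place what on the desk.
'what' functions as the direct object of 'place'. The gap is right after 'place'.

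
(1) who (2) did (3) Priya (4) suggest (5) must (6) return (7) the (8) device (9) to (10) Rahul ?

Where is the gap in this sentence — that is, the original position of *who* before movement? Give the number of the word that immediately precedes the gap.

Pre-movement form: Priya did suggest who must return the device to Rahul.
'who' functions as the subject of the clause embedded under 'suggest'. It moves to the left edge, and the trace sits right after 'suggest':
Who did Priya suggest ___ must return the device to Rahul?
'suggest' is word 4.

4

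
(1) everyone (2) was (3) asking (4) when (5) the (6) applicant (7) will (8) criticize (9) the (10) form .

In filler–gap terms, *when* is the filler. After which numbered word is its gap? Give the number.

Pre-movement form: The applicant will criticize the form when.
The filler 'when' is interpreted as the temporal adjunct. Fronting leaves a gap immediately after 'form':
Everyone was asking when the applicant will criticize the form ___.
'form' is word 10.

10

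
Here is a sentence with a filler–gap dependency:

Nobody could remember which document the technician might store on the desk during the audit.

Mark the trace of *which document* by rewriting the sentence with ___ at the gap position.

Before movement: The technician might store which document on the desk during the audit.
'which document' is the direct object of 'store'. The gap is right after 'store'.

Nobody could remember which document the technician might store ___ on the desk during the audit.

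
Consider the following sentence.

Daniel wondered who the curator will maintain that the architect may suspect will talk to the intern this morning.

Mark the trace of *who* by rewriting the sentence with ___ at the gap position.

Daniel wondered who the curator will maintain that the architect may suspect ___ will talk to the intern this morning.

In situ: The curator will maintain that the architect may suspect who will talk to the intern this morning.
The filler 'who' is interpreted as the subject of the clause embedded under 'suspect'. The gap is right after 'suspect'.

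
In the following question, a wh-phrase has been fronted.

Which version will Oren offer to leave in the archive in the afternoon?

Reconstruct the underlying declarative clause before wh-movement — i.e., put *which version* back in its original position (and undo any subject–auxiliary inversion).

The filler 'which version' is interpreted as the direct object of 'leave'. Wh-movement fronts it, leaving a gap right after 'leave':
Which version will Oren offer to leave ___ in the archive in the afternoon?

Oren will offer to leave which version in the archive in the afternoon.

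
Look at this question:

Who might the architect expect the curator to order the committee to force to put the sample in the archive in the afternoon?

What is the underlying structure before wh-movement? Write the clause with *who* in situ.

'who' functions as the direct object of 'force'. Fronting leaves a gap immediately after 'force':
Who might the architect expect the curator to order the committee to force ___ to put the sample in the archive in the afternoon?

The architect might expect the curator to order the committee to force who to put the sample in the archive in the afternoon.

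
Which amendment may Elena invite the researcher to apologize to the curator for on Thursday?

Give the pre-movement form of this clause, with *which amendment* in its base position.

'which amendment' functions as the object of the preposition 'for'. Wh-movement fronts it, leaving a gap right after 'for':
Which amendment may Elena invite the researcher to apologize to the curator for ___ on Thursday?

Elena may invite the researcher to apologize to the curator for which amendment on Thursday.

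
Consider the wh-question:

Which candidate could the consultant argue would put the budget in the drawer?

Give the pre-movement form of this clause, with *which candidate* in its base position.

The consultant could argue which candidate would put the budget in the drawer.

'which candidate' functions as the subject of the clause embedded under 'argue'. Wh-movement fronts it, leaving a gap right after 'argue':
Which candidate could the consultant argue ___ would put the budget in the drawer?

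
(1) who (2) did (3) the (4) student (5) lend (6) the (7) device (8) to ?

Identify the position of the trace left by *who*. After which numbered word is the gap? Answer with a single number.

8

Before movement: The student did lend the device to who.
The filler 'who' is interpreted as the object of the preposition 'to' (recipient of 'lend'). Wh-movement fronts it, leaving a gap right after 'to':
Who did the student lend the device to ___?
'to' is word 8.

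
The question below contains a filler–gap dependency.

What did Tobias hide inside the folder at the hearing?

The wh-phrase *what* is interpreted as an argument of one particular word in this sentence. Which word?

hide

Underlying clause: Tobias did hide what inside the folder at the hearing.
The filler 'what' is interpreted as the direct object of 'hide'. Wh-movement fronts it, leaving a gap right after 'hide':
What did Tobias hide ___ inside the folder at the hearing?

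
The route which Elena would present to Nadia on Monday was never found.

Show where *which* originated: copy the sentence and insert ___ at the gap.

The route which Elena would present ___ to Nadia on Monday was never found.

The filler 'which' is interpreted as the direct object of 'present'. The gap is right after 'present'.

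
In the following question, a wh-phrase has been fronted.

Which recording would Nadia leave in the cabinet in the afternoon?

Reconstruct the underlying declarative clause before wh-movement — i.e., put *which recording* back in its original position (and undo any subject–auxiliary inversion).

Nadia would leave which recording in the cabinet in the afternoon.

The filler 'which recording' is interpreted as the direct object of 'leave'. It moves to the left edge, and the trace sits right after 'leave':
Which recording would Nadia leave ___ in the cabinet in the afternoon?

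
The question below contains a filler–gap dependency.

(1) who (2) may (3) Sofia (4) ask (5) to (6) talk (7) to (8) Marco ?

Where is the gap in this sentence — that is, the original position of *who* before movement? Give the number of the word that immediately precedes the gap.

4

Before movement: Sofia may ask who to talk to Marco.
'who' is the direct object of 'ask'. It moves to the left edge, and the trace sits right after 'ask':
Who may Sofia ask ___ to talk to Marco?
'ask' is word 4.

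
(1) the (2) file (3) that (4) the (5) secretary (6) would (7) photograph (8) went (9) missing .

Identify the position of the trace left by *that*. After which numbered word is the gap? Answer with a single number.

7

'that' functions as the direct object of 'photograph'. Fronting leaves a gap immediately after 'photograph':
The file that the secretary would photograph ___ went missing.
'photograph' is word 7.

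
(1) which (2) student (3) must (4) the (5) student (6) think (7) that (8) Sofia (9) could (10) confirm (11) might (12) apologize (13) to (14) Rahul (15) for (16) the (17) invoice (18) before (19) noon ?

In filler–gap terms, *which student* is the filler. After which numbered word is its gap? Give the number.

In situ: The student must think that Sofia could confirm which student might apologize to Rahul for the invoice before noon.
'which student' functions as the subject of the clause embedded under 'confirm'. Wh-movement fronts it, leaving a gap right after 'confirm':
Which student must the student think that Sofia could confirm ___ might apologize to Rahul for the invoice before noon?
'confirm' is word 10.

10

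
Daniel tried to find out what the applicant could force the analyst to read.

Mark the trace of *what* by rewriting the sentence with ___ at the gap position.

In situ: The applicant could force the analyst to read what.
The filler 'what' is interpreted as the direct object of 'read'. The gap is right after 'read'.

Daniel tried to find out what the applicant could force the analyst to read ___.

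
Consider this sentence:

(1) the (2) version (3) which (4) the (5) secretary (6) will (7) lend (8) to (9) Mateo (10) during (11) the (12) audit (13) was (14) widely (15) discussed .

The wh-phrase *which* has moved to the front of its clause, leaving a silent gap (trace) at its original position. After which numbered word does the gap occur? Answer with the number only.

The filler 'which' is interpreted as the direct object of 'lend'. Fronting leaves a gap immediately after 'lend':
The version which the secretary will lend ___ to Mateo during the audit was widely discussed.
'lend' is word 7.

7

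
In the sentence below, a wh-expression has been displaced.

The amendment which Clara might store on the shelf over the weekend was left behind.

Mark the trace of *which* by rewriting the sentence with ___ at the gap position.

The amendment which Clara might store ___ on the shelf over the weekend was left behind.

The filler 'which' is interpreted as the direct object of 'store'. The gap is right after 'store'.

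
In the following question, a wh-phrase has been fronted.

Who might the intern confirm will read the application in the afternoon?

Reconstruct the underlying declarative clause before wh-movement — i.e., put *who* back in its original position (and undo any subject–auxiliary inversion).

The intern might confirm who will read the application in the afternoon.

'who' is the subject of the clause embedded under 'confirm'. Wh-movement fronts it, leaving a gap right after 'confirm':
Who might the intern confirm ___ will read the application in the afternoon?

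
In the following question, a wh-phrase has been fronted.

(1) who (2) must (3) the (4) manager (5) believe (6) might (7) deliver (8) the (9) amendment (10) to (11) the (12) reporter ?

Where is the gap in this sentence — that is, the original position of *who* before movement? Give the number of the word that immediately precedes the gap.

5

Pre-movement form: The manager must believe who might deliver the amendment to the reporter.
'who' is the subject of the clause embedded under 'believe'. Fronting leaves a gap immediately after 'believe':
Who must the manager believe ___ might deliver the amendment to the reporter?
'believe' is word 5.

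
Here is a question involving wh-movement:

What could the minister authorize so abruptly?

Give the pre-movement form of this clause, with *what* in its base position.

The minister could authorize what so abruptly.

'what' is the direct object of 'authorize'. Wh-movement fronts it, leaving a gap right after 'authorize':
What could the minister authorize ___ so abruptly?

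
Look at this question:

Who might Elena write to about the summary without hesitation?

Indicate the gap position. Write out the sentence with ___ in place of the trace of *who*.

In situ: Elena might write to who about the summary without hesitation.
The filler 'who' is interpreted as the object of the preposition 'to'. The gap is right after 'to'.

Who might Elena write to ___ about the summary without hesitation?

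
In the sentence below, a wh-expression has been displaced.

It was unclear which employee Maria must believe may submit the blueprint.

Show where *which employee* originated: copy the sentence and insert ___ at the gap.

It was unclear which employee Maria must believe ___ may submit the blueprint.

Pre-movement form: Maria must believe which employee may submit the blueprint.
The filler 'which employee' is interpreted as the subject of the clause embedded under 'believe'. The gap is right after 'believe'.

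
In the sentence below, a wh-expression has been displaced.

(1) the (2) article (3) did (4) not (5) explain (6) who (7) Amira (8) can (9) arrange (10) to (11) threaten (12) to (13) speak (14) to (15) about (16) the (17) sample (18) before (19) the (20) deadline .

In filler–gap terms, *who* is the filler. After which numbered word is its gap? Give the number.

14

Before movement: Amira can arrange to threaten to speak to who about the sample before the deadline.
The filler 'who' is interpreted as the object of the preposition 'to'. Fronting leaves a gap immediately after 'to':
The article did not explain who Amira can arrange to threaten to speak to ___ about the sample before the deadline.
'to' is word 14.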